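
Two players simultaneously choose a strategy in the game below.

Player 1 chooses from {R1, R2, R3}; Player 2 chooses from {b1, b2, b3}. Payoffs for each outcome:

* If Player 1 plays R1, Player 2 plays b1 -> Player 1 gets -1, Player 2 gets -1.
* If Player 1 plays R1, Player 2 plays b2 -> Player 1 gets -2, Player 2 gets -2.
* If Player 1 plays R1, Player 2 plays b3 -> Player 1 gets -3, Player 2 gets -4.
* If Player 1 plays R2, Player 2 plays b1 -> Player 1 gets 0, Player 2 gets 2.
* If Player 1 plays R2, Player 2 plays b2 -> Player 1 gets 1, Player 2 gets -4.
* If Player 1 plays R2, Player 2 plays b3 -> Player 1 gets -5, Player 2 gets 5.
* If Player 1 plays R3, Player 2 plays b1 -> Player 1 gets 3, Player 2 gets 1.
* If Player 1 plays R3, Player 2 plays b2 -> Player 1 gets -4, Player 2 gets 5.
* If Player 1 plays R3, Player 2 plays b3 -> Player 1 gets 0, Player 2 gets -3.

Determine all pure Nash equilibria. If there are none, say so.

Player 1 against b1: payoffs -1, 0, 3 → best response R3.
Player 1 against b2: payoffs -2, 1, -4 → best response R2.
Player 1 against b3: payoffs -3, -5, 0 → best response R3.
Player 2 against R1: payoffs -1, -2, -4 → best response b1.
Player 2 against R2: payoffs 2, -4, 5 → best response b3.
Player 2 against R3: payoffs 1, 5, -3 → best response b2.
No profile is a mutual best response for all players.

There is no pure-strategy Nash equilibrium.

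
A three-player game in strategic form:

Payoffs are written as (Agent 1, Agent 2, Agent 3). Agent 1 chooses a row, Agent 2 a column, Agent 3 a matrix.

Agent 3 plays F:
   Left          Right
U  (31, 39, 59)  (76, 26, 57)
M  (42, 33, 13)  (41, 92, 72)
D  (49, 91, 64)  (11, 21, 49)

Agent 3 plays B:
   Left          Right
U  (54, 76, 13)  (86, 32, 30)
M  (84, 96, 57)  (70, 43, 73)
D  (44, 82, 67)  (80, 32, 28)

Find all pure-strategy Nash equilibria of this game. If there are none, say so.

Pure NE: (M, Left, B)

For each player, find the best response to each opponent profile; mutual best responses are the pure NE.
Agent 1 against (Left, F): payoffs 31, 42, 49 → best response D.
Agent 1 against (Left, B): payoffs 54, 84, 44 → best response M.
Agent 1 against (Right, F): payoffs 76, 41, 11 → best response U.
Agent 1 against (Right, B): payoffs 86, 70, 80 → best response U.
Agent 2 against (U, F): payoffs 39, 26 → best response Left.
Agent 2 against (U, B): payoffs 76, 32 → best response Left.
Agent 2 against (M, F): payoffs 33, 92 → best response Right.
Agent 2 against (M, B): payoffs 96, 43 → best response Left.
Agent 2 against (D, F): payoffs 91, 21 → best response Left.
Agent 2 against (D, B): payoffs 82, 32 → best response Left.
Agent 3 against (U, Left): payoffs 59, 13 → best response F.
Agent 3 against (U, Right): payoffs 57, 30 → best response F.
Agent 3 against (M, Left): payoffs 13, 57 → best response B.
Agent 3 against (M, Right): payoffs 72, 73 → best response B.
Agent 3 against (D, Left): payoffs 64, 67 → best response B.
Agent 3 against (D, Right): payoffs 49, 28 → best response F.
Mutual best responses: (M, Left, B).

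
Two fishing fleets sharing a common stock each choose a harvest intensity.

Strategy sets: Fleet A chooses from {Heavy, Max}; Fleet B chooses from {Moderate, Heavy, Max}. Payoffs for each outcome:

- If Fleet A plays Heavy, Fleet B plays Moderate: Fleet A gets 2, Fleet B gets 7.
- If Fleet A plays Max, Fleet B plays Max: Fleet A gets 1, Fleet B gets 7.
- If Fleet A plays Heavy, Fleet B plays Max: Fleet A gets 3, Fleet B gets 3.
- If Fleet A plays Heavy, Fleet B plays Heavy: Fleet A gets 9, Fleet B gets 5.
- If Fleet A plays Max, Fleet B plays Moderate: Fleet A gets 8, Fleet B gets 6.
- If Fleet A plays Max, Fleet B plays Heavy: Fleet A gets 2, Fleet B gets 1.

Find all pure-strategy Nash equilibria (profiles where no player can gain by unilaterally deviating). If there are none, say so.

There is no pure-strategy Nash equilibrium.

For each strategy profile, look for a profitable unilateral deviation.
(Heavy, Moderate): Fleet A can switch to Max (2 → 8). Not NE.
(Heavy, Heavy): Fleet B can switch to Moderate (5 → 7). Not NE.
(Heavy, Max): Fleet B can switch to Moderate (3 → 7). Not NE.
(Max, Moderate): Fleet B can switch to Max (6 → 7). Not NE.
(Max, Heavy): Fleet A can switch to Heavy (2 → 9). Not NE.
(Max, Max): Fleet A can switch to Heavy (1 → 3). Not NE.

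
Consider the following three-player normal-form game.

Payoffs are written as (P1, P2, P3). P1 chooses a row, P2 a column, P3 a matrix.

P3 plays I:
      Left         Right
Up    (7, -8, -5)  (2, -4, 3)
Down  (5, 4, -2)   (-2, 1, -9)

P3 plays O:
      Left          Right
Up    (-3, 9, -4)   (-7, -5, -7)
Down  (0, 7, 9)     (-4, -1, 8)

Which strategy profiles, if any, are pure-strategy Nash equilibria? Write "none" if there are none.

P1 against (Left, I): payoffs 7, 5 → best response Up.
P1 against (Left, O): payoffs -3, 0 → best response Down.
P1 against (Right, I): payoffs 2, -2 → best response Up.
P1 against (Right, O): payoffs -7, -4 → best response Down.
P2 against (Up, I): payoffs -8, -4 → best response Right.
P2 against (Up, O): payoffs 9, -5 → best response Left.
P2 against (Down, I): payoffs 4, 1 → best response Left.
P2 against (Down, O): payoffs 7, -1 → best response Left.
P3 against (Up, Left): payoffs -5, -4 → best response O.
P3 against (Up, Right): payoffs 3, -7 → best response I.
P3 against (Down, Left): payoffs -2, 9 → best response O.
P3 against (Down, Right): payoffs -9, 8 → best response O.
Mutual best responses: (Up, Right, I); (Down, Left, O).

Pure-strategy Nash equilibria: (Up, Right, I) and (Down, Left, O)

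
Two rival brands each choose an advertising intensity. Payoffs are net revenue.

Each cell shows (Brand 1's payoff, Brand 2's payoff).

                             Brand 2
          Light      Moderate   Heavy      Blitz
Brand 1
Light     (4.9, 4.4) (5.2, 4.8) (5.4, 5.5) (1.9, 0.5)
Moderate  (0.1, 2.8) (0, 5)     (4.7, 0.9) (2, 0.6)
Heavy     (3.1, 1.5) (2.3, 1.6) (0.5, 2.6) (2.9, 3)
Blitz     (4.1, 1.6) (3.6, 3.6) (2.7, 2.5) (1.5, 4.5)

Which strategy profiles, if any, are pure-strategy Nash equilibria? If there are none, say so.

For each player, find the best response to each opponent profile; mutual best responses are the pure NE.
Brand 1 against Light: payoffs 4.9, 0.1, 3.1, 4.1 → best response Light.
Brand 1 against Moderate: payoffs 5.2, 0, 2.3, 3.6 → best response Light.
Brand 1 against Heavy: payoffs 5.4, 4.7, 0.5, 2.7 → best response Light.
Brand 1 against Blitz: payoffs 1.9, 2, 2.9, 1.5 → best response Heavy.
Brand 2 against Light: payoffs 4.4, 4.8, 5.5, 0.5 → best response Heavy.
Brand 2 against Moderate: payoffs 2.8, 5, 0.9, 0.6 → best response Moderate.
Brand 2 against Heavy: payoffs 1.5, 1.6, 2.6, 3 → best response Blitz.
Brand 2 against Blitz: payoffs 1.6, 3.6, 2.5, 4.5 → best response Blitz.
Mutual best responses: (Light, Heavy); (Heavy, Blitz).

(Light, Heavy) and (Heavy, Blitz)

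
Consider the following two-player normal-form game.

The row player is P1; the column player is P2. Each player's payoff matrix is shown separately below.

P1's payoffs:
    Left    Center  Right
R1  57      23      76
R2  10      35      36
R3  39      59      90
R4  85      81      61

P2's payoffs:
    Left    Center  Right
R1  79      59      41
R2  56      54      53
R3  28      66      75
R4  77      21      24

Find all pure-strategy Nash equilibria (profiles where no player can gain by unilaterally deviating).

Pure-strategy Nash equilibria: (R3, Right) and (R4, Left)

(R1, Left): P1 can switch to R4 (57 → 85). Not NE.
(R1, Center): P1 can switch to R2 (23 → 35). Not NE.
(R1, Right): P1 can switch to R3 (76 → 90). Not NE.
(R2, Left): P1 can switch to R1 (10 → 57). Not NE.
(R2, Center): P1 can switch to R3 (35 → 59). Not NE.
(R2, Right): P1 can switch to R1 (36 → 76). Not NE.
(R3, Right): P1 gets 90, best alternative 76; P2 gets 75, best alternative 66. No profitable deviation — NE.
(R4, Left): P1 gets 85, best alternative 57; P2 gets 77, best alternative 24. No profitable deviation — NE.
(The remaining 4 profiles each have a profitable deviation by the same check.)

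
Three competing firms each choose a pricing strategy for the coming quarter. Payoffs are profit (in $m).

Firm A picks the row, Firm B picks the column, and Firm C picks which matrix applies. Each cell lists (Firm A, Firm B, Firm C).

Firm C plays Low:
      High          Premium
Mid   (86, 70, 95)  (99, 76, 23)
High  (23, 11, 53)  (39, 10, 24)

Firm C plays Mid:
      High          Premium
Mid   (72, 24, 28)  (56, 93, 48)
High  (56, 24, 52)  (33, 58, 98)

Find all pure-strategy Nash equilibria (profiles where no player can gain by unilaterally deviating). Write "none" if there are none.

The unique pure-strategy Nash equilibrium is (Mid, Premium, Mid).

For each strategy profile, look for a profitable unilateral deviation.
(Mid, High, Low): Firm B can switch to Premium (70 → 76). Not NE.
(Mid, High, Mid): Firm B can switch to Premium (24 → 93). Not NE.
(Mid, Premium, Low): Firm C can switch to Mid (23 → 48). Not NE.
(Mid, Premium, Mid): Firm A gets 56, best alternative 33; Firm B gets 93, best alternative 24; Firm C gets 48, best alternative 23. No profitable deviation — NE.
(High, High, Low): Firm A can switch to Mid (23 → 86). Not NE.
(High, High, Mid): Firm A can switch to Mid (56 → 72). Not NE.
(High, Premium, Low): Firm A can switch to Mid (39 → 99). Not NE.
(High, Premium, Mid): Firm A can switch to Mid (33 → 56). Not NE.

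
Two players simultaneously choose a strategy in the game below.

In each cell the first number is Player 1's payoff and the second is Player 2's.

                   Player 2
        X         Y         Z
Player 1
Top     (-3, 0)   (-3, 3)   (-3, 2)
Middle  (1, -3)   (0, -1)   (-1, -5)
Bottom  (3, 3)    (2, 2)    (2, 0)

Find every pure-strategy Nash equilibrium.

Check each profile: it is a Nash equilibrium iff no player can strictly gain by switching unilaterally.
(Top, X): Player 1 can switch to Middle (-3 → 1). Not NE.
(Top, Y): Player 1 can switch to Middle (-3 → 0). Not NE.
(Top, Z): Player 1 can switch to Middle (-3 → -1). Not NE.
(Middle, X): Player 1 can switch to Bottom (1 → 3). Not NE.
(Middle, Y): Player 1 can switch to Bottom (0 → 2). Not NE.
(Middle, Z): Player 1 can switch to Bottom (-1 → 2). Not NE.
(Bottom, X): Player 1 gets 3, best alternative 1; Player 2 gets 3, best alternative 2. No profitable deviation — NE.
(The remaining 2 profiles each have a profitable deviation by the same check.)

(Bottom, X)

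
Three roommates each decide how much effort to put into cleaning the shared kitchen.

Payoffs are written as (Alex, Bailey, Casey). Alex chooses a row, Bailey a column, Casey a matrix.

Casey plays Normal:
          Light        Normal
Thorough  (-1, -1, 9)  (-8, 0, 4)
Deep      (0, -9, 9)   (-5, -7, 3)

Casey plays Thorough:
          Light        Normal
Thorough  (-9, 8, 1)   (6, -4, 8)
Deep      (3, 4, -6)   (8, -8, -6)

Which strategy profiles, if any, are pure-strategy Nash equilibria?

(Thorough, Light, Normal): Alex can switch to Deep (-1 → 0). Not NE.
(Thorough, Light, Thorough): Alex can switch to Deep (-9 → 3). Not NE.
(Thorough, Normal, Normal): Alex can switch to Deep (-8 → -5). Not NE.
(Thorough, Normal, Thorough): Alex can switch to Deep (6 → 8). Not NE.
(Deep, Light, Normal): Bailey can switch to Normal (-9 → -7). Not NE.
(Deep, Light, Thorough): Casey can switch to Normal (-6 → 9). Not NE.
(Deep, Normal, Normal): Alex gets -5, best alternative -8; Bailey gets -7, best alternative -9; Casey gets 3, best alternative -6. No profitable deviation — NE.
(The remaining 1 profile has a profitable deviation by the same check.)

(Deep, Normal, Normal)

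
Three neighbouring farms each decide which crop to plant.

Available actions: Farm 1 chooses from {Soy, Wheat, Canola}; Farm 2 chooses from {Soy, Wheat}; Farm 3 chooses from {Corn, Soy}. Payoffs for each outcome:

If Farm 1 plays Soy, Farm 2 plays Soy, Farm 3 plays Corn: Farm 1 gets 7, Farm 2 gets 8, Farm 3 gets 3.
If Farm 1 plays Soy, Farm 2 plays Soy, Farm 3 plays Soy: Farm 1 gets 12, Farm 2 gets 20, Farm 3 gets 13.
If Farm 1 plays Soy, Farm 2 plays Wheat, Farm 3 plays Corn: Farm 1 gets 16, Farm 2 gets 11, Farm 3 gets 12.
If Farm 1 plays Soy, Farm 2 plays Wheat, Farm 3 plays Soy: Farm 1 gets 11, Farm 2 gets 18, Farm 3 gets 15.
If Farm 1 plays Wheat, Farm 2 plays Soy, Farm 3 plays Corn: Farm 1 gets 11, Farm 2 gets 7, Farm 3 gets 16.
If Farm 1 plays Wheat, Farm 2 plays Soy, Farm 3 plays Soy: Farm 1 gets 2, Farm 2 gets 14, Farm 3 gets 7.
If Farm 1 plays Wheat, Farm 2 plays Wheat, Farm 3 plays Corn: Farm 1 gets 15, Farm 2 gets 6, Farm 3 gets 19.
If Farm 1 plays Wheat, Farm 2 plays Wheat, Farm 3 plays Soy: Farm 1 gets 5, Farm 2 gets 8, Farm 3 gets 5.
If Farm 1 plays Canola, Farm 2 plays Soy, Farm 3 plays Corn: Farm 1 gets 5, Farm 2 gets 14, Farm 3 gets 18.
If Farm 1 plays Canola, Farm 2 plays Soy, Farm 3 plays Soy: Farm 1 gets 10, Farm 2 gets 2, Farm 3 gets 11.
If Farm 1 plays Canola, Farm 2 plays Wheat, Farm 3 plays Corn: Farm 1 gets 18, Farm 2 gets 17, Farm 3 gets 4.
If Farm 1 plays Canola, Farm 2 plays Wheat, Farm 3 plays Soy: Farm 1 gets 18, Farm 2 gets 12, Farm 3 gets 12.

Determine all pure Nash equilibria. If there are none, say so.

Mark each player's best response to every combination of opponents' strategies; a profile where every player is best-responding is a pure Nash equilibrium.
Farm 1 against (Soy, Corn): payoffs 7, 11, 5 → best response Wheat.
Farm 1 against (Soy, Soy): payoffs 12, 2, 10 → best response Soy.
Farm 1 against (Wheat, Corn): payoffs 16, 15, 18 → best response Canola.
Farm 1 against (Wheat, Soy): payoffs 11, 5, 18 → best response Canola.
Farm 2 against (Soy, Corn): payoffs 8, 11 → best response Wheat.
Farm 2 against (Soy, Soy): payoffs 20, 18 → best response Soy.
Farm 2 against (Wheat, Corn): payoffs 7, 6 → best response Soy.
Farm 2 against (Wheat, Soy): payoffs 14, 8 → best response Soy.
Farm 2 against (Canola, Corn): payoffs 14, 17 → best response Wheat.
Farm 2 against (Canola, Soy): payoffs 2, 12 → best response Wheat.
Farm 3 against (Soy, Soy): payoffs 3, 13 → best response Soy.
Farm 3 against (Soy, Wheat): payoffs 12, 15 → best response Soy.
Farm 3 against (Wheat, Soy): payoffs 16, 7 → best response Corn.
Farm 3 against (Wheat, Wheat): payoffs 19, 5 → best response Corn.
Farm 3 against (Canola, Soy): payoffs 18, 11 → best response Corn.
Farm 3 against (Canola, Wheat): payoffs 4, 12 → best response Soy.
Mutual best responses: (Soy, Soy, Soy); (Wheat, Soy, Corn); (Canola, Wheat, Soy).

(Soy, Soy, Soy) and (Wheat, Soy, Corn) and (Canola, Wheat, Soy)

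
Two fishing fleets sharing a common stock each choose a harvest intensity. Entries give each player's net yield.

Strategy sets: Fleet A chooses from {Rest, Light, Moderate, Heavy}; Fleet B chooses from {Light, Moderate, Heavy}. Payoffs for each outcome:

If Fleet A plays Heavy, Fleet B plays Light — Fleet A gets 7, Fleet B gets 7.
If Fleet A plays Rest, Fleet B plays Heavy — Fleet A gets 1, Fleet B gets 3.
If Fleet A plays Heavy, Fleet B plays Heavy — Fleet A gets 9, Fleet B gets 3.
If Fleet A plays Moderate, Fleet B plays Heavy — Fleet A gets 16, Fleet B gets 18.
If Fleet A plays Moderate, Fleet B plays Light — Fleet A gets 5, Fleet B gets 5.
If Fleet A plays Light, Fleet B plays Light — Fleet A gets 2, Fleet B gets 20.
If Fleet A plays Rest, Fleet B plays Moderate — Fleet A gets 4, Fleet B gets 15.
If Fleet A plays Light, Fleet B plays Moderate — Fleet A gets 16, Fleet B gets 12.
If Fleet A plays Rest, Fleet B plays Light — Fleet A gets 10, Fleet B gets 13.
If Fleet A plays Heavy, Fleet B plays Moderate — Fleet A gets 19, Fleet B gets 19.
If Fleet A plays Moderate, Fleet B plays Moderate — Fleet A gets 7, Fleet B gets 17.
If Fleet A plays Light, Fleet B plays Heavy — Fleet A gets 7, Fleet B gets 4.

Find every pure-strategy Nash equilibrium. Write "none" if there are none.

Check each profile: it is a Nash equilibrium iff no player can strictly gain by switching unilaterally.
(Rest, Light): Fleet B can switch to Moderate (13 → 15). Not NE.
(Rest, Moderate): Fleet A can switch to Light (4 → 16). Not NE.
(Rest, Heavy): Fleet A can switch to Light (1 → 7). Not NE.
(Light, Light): Fleet A can switch to Rest (2 → 10). Not NE.
(Light, Moderate): Fleet A can switch to Heavy (16 → 19). Not NE.
(Light, Heavy): Fleet A can switch to Moderate (7 → 16). Not NE.
(Moderate, Light): Fleet A can switch to Rest (5 → 10). Not NE.
(Moderate, Moderate): Fleet A can switch to Light (7 → 16). Not NE.
(Moderate, Heavy): Fleet A gets 16, best alternative 9; Fleet B gets 18, best alternative 17. No profitable deviation — NE.
(Heavy, Light): Fleet A can switch to Rest (7 → 10). Not NE.
(Heavy, Moderate): Fleet A gets 19, best alternative 16; Fleet B gets 19, best alternative 7. No profitable deviation — NE.
(Heavy, Heavy): Fleet A can switch to Moderate (9 → 16). Not NE.

(Moderate, Heavy), (Heavy, Moderate)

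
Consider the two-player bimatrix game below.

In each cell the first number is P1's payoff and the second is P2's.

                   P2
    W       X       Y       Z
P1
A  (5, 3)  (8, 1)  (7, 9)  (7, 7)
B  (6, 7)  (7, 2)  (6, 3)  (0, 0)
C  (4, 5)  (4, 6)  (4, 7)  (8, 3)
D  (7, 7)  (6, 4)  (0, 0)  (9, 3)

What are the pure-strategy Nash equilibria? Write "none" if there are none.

(A, Y); (D, W)

Mark each player's best response to every combination of opponents' strategies; a profile where every player is best-responding is a pure Nash equilibrium.
P1 against W: payoffs 5, 6, 4, 7 → best response D.
P1 against X: payoffs 8, 7, 4, 6 → best response A.
P1 against Y: payoffs 7, 6, 4, 0 → best response A.
P1 against Z: payoffs 7, 0, 8, 9 → best response D.
P2 against A: payoffs 3, 1, 9, 7 → best response Y.
P2 against B: payoffs 7, 2, 3, 0 → best response W.
P2 against C: payoffs 5, 6, 7, 3 → best response Y.
P2 against D: payoffs 7, 4, 0, 3 → best response W.
Mutual best responses: (A, Y); (D, W).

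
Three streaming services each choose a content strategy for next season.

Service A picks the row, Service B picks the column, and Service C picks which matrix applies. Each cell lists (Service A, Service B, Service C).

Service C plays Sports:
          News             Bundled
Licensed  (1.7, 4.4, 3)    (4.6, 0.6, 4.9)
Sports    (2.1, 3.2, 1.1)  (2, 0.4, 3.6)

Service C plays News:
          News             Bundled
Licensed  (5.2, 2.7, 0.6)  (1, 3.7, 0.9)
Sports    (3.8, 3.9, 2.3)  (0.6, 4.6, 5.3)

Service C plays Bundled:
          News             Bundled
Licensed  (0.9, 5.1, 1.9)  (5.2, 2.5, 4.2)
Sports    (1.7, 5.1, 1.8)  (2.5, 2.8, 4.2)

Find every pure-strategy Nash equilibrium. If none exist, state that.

none

For each player, find the best response to each opponent profile; mutual best responses are the pure NE.
Service A against (News, Sports): payoffs 1.7, 2.1 → best response Sports.
Service A against (News, News): payoffs 5.2, 3.8 → best response Licensed.
Service A against (News, Bundled): payoffs 0.9, 1.7 → best response Sports.
Service A against (Bundled, Sports): payoffs 4.6, 2 → best response Licensed.
Service A against (Bundled, News): payoffs 1, 0.6 → best response Licensed.
Service A against (Bundled, Bundled): payoffs 5.2, 2.5 → best response Licensed.
Service B against (Licensed, Sports): payoffs 4.4, 0.6 → best response News.
Service B against (Licensed, News): payoffs 2.7, 3.7 → best response Bundled.
Service B against (Licensed, Bundled): payoffs 5.1, 2.5 → best response News.
Service B against (Sports, Sports): payoffs 3.2, 0.4 → best response News.
Service B against (Sports, News): payoffs 3.9, 4.6 → best response Bundled.
Service B against (Sports, Bundled): payoffs 5.1, 2.8 → best response News.
Service C against (Licensed, News): payoffs 3, 0.6, 1.9 → best response Sports.
Service C against (Licensed, Bundled): payoffs 4.9, 0.9, 4.2 → best response Sports.
Service C against (Sports, News): payoffs 1.1, 2.3, 1.8 → best response News.
Service C against (Sports, Bundled): payoffs 3.6, 5.3, 4.2 → best response News.
No profile is a mutual best response for all players.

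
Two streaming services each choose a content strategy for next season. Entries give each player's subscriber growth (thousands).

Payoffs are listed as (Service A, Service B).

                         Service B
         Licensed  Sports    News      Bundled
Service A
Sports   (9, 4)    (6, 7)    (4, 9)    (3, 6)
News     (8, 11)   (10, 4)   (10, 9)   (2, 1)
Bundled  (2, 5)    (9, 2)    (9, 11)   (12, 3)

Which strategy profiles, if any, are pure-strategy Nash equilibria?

There is no pure-strategy Nash equilibrium.

Service A against Licensed: payoffs 9, 8, 2 → best response Sports.
Service A against Sports: payoffs 6, 10, 9 → best response News.
Service A against News: payoffs 4, 10, 9 → best response News.
Service A against Bundled: payoffs 3, 2, 12 → best response Bundled.
Service B against Sports: payoffs 4, 7, 9, 6 → best response News.
Service B against News: payoffs 11, 4, 9, 1 → best response Licensed.
Service B against Bundled: payoffs 5, 2, 11, 3 → best response News.
No profile is a mutual best response for all players.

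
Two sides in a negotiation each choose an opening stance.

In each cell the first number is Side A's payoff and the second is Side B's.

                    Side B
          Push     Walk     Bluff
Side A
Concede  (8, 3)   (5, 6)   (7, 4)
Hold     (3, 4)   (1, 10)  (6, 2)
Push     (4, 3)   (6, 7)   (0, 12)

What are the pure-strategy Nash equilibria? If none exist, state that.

(Concede, Push): Side B can switch to Walk (3 → 6). Not NE.
(Concede, Walk): Side A can switch to Push (5 → 6). Not NE.
(Concede, Bluff): Side B can switch to Walk (4 → 6). Not NE.
(Hold, Push): Side A can switch to Concede (3 → 8). Not NE.
(Hold, Walk): Side A can switch to Concede (1 → 5). Not NE.
(Hold, Bluff): Side A can switch to Concede (6 → 7). Not NE.
(Push, Push): Side A can switch to Concede (4 → 8). Not NE.
(Push, Walk): Side B can switch to Bluff (7 → 12). Not NE.
(The remaining 1 profile has a profitable deviation by the same check.)

This game has no pure Nash equilibrium.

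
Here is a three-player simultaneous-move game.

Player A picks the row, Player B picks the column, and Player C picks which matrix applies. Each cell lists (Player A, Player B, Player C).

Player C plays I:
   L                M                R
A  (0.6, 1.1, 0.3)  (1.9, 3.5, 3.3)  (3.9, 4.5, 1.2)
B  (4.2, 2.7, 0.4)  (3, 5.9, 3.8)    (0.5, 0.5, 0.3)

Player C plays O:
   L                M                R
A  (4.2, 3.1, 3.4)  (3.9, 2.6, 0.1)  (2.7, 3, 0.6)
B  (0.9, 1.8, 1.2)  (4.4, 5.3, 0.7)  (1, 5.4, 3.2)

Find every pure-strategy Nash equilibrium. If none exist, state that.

For each strategy profile, look for a profitable unilateral deviation.
(A, L, I): Player A can switch to B (0.6 → 4.2). Not NE.
(A, L, O): Player A gets 4.2, best alternative 0.9; Player B gets 3.1, best alternative 3; Player C gets 3.4, best alternative 0.3. No profitable deviation — NE.
(A, M, I): Player A can switch to B (1.9 → 3). Not NE.
(A, M, O): Player A can switch to B (3.9 → 4.4). Not NE.
(A, R, I): Player A gets 3.9, best alternative 0.5; Player B gets 4.5, best alternative 3.5; Player C gets 1.2, best alternative 0.6. No profitable deviation — NE.
(A, R, O): Player B can switch to L (3 → 3.1). Not NE.
(B, L, I): Player B can switch to M (2.7 → 5.9). Not NE.
(B, L, O): Player A can switch to A (0.9 → 4.2). Not NE.
(B, M, I): Player A gets 3, best alternative 1.9; Player B gets 5.9, best alternative 2.7; Player C gets 3.8, best alternative 0.7. No profitable deviation — NE.
(The remaining 3 profiles each have a profitable deviation by the same check.)

(A, L, O) and (A, R, I) and (B, M, I)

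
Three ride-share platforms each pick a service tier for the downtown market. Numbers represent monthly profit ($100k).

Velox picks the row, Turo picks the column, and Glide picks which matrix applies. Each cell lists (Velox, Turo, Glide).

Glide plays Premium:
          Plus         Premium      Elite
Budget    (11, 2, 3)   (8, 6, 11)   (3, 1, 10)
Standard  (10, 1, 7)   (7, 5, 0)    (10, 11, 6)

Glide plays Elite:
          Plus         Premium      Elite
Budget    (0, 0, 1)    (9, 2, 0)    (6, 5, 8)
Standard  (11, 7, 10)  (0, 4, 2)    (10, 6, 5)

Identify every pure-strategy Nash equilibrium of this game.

Mark each player's best response to every combination of opponents' strategies; a profile where every player is best-responding is a pure Nash equilibrium.
Velox against (Plus, Premium): payoffs 11, 10 → best response Budget.
Velox against (Plus, Elite): payoffs 0, 11 → best response Standard.
Velox against (Premium, Premium): payoffs 8, 7 → best response Budget.
Velox against (Premium, Elite): payoffs 9, 0 → best response Budget.
Velox against (Elite, Premium): payoffs 3, 10 → best response Standard.
Velox against (Elite, Elite): payoffs 6, 10 → best response Standard.
Turo against (Budget, Premium): payoffs 2, 6, 1 → best response Premium.
Turo against (Budget, Elite): payoffs 0, 2, 5 → best response Elite.
Turo against (Standard, Premium): payoffs 1, 5, 11 → best response Elite.
Turo against (Standard, Elite): payoffs 7, 4, 6 → best response Plus.
Glide against (Budget, Plus): payoffs 3, 1 → best response Premium.
Glide against (Budget, Premium): payoffs 11, 0 → best response Premium.
Glide against (Budget, Elite): payoffs 10, 8 → best response Premium.
Glide against (Standard, Plus): payoffs 7, 10 → best response Elite.
Glide against (Standard, Premium): payoffs 0, 2 → best response Elite.
Glide against (Standard, Elite): payoffs 6, 5 → best response Premium.
Mutual best responses: (Budget, Premium, Premium); (Standard, Plus, Elite); (Standard, Elite, Premium).

Pure-strategy Nash equilibria: (Budget, Premium, Premium), (Standard, Plus, Elite), (Standard, Elite, Premium)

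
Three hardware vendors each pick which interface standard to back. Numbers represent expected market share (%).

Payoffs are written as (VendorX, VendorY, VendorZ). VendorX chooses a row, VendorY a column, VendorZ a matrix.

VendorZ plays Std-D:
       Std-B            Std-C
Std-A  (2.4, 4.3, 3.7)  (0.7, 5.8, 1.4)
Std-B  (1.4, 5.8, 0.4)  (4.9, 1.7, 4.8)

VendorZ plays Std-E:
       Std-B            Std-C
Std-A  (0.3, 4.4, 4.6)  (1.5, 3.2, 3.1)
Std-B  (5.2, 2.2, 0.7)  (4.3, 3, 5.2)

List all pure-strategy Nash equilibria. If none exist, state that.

(Std-B, Std-C, Std-E)

VendorX against (Std-B, Std-D): payoffs 2.4, 1.4 → best response Std-A.
VendorX against (Std-B, Std-E): payoffs 0.3, 5.2 → best response Std-B.
VendorX against (Std-C, Std-D): payoffs 0.7, 4.9 → best response Std-B.
VendorX against (Std-C, Std-E): payoffs 1.5, 4.3 → best response Std-B.
VendorY against (Std-A, Std-D): payoffs 4.3, 5.8 → best response Std-C.
VendorY against (Std-A, Std-E): payoffs 4.4, 3.2 → best response Std-B.
VendorY against (Std-B, Std-D): payoffs 5.8, 1.7 → best response Std-B.
VendorY against (Std-B, Std-E): payoffs 2.2, 3 → best response Std-C.
VendorZ against (Std-A, Std-B): payoffs 3.7, 4.6 → best response Std-E.
VendorZ against (Std-A, Std-C): payoffs 1.4, 3.1 → best response Std-E.
VendorZ against (Std-B, Std-B): payoffs 0.4, 0.7 → best response Std-E.
VendorZ against (Std-B, Std-C): payoffs 4.8, 5.2 → best response Std-E.
Mutual best responses: (Std-B, Std-C, Std-E).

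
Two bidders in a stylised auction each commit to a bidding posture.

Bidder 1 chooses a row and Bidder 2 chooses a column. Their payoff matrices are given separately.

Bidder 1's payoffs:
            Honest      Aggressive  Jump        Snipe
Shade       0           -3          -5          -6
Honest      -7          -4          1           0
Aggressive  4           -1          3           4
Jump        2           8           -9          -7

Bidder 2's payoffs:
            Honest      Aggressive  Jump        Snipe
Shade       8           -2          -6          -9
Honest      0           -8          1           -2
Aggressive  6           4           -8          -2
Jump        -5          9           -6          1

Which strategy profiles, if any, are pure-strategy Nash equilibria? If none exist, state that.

The pure Nash equilibria are (Aggressive, Honest) and (Jump, Aggressive).

For each strategy profile, look for a profitable unilateral deviation.
(Shade, Honest): Bidder 1 can switch to Aggressive (0 → 4). Not NE.
(Shade, Aggressive): Bidder 1 can switch to Aggressive (-3 → -1). Not NE.
(Shade, Jump): Bidder 1 can switch to Honest (-5 → 1). Not NE.
(Shade, Snipe): Bidder 1 can switch to Honest (-6 → 0). Not NE.
(Honest, Honest): Bidder 1 can switch to Shade (-7 → 0). Not NE.
(Honest, Aggressive): Bidder 1 can switch to Shade (-4 → -3). Not NE.
(Aggressive, Honest): Bidder 1 gets 4, best alternative 2; Bidder 2 gets 6, best alternative 4. No profitable deviation — NE.
(Jump, Aggressive): Bidder 1 gets 8, best alternative -1; Bidder 2 gets 9, best alternative 1. No profitable deviation — NE.
(The remaining 8 profiles each have a profitable deviation by the same check.)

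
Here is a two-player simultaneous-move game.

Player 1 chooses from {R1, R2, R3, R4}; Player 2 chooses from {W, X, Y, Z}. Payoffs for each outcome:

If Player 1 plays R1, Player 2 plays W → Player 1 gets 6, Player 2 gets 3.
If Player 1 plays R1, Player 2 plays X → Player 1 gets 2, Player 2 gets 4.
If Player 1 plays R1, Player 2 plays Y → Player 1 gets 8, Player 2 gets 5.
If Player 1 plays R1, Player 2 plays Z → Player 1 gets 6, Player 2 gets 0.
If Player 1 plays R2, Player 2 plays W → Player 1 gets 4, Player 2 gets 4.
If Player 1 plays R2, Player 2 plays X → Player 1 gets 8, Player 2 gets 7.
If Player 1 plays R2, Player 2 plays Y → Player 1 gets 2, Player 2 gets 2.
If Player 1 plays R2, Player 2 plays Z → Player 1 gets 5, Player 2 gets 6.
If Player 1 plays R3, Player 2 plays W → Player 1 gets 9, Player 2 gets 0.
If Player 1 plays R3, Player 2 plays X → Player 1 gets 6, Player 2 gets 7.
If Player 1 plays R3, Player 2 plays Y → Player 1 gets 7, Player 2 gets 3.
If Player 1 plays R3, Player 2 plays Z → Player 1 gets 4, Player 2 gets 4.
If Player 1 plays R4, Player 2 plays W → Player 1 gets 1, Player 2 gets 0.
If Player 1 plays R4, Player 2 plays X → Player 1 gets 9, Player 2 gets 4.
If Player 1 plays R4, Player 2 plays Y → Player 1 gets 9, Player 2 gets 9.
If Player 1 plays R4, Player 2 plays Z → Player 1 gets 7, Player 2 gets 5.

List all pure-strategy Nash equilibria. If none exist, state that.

Check each profile: it is a Nash equilibrium iff no player can strictly gain by switching unilaterally.
(R1, W): Player 1 can switch to R3 (6 → 9). Not NE.
(R1, X): Player 1 can switch to R2 (2 → 8). Not NE.
(R1, Y): Player 1 can switch to R4 (8 → 9). Not NE.
(R1, Z): Player 1 can switch to R4 (6 → 7). Not NE.
(R2, W): Player 1 can switch to R1 (4 → 6). Not NE.
(R2, X): Player 1 can switch to R4 (8 → 9). Not NE.
(R4, Y): Player 1 gets 9, best alternative 8; Player 2 gets 9, best alternative 5. No profitable deviation — NE.
(The remaining 9 profiles each have a profitable deviation by the same check.)

The unique pure-strategy Nash equilibrium is (R4, Y).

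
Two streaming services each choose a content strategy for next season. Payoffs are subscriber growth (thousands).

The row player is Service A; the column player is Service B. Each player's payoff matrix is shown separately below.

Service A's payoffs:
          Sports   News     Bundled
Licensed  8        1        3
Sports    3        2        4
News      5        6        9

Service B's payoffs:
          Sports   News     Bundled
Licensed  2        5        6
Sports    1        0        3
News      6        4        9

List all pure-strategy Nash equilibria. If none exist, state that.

(Licensed, Sports): Service B can switch to News (2 → 5). Not NE.
(Licensed, News): Service A can switch to Sports (1 → 2). Not NE.
(Licensed, Bundled): Service A can switch to Sports (3 → 4). Not NE.
(Sports, Sports): Service A can switch to Licensed (3 → 8). Not NE.
(Sports, News): Service A can switch to News (2 → 6). Not NE.
(Sports, Bundled): Service A can switch to News (4 → 9). Not NE.
(News, Bundled): Service A gets 9, best alternative 4; Service B gets 9, best alternative 6. No profitable deviation — NE.
(The remaining 2 profiles each have a profitable deviation by the same check.)

The unique pure-strategy Nash equilibrium is (News, Bundled).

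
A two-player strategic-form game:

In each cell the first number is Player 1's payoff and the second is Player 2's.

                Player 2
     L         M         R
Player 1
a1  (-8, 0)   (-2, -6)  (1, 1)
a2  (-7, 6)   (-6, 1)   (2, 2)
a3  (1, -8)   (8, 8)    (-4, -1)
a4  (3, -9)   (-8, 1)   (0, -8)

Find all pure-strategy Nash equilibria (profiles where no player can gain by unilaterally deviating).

Check each profile: it is a Nash equilibrium iff no player can strictly gain by switching unilaterally.
(a1, L): Player 1 can switch to a2 (-8 → -7). Not NE.
(a1, M): Player 1 can switch to a3 (-2 → 8). Not NE.
(a1, R): Player 1 can switch to a2 (1 → 2). Not NE.
(a2, L): Player 1 can switch to a3 (-7 → 1). Not NE.
(a2, M): Player 1 can switch to a1 (-6 → -2). Not NE.
(a2, R): Player 2 can switch to L (2 → 6). Not NE.
(a3, L): Player 1 can switch to a4 (1 → 3). Not NE.
(a3, M): Player 1 gets 8, best alternative -2; Player 2 gets 8, best alternative -1. No profitable deviation — NE.
(a3, R): Player 1 can switch to a1 (-4 → 1). Not NE.
(a4, L): Player 2 can switch to M (-9 → 1). Not NE.
(a4, M): Player 1 can switch to a1 (-8 → -2). Not NE.
(a4, R): Player 1 can switch to a1 (0 → 1). Not NE.

The unique pure-strategy Nash equilibrium is (a3, M).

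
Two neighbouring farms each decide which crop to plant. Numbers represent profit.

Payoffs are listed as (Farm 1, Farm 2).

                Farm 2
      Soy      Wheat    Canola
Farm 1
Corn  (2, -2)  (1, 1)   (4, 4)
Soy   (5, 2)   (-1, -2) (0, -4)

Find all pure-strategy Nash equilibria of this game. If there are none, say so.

(Corn, Soy): Farm 1 can switch to Soy (2 → 5). Not NE.
(Corn, Wheat): Farm 2 can switch to Canola (1 → 4). Not NE.
(Corn, Canola): Farm 1 gets 4, best alternative 0; Farm 2 gets 4, best alternative 1. No profitable deviation — NE.
(Soy, Soy): Farm 1 gets 5, best alternative 2; Farm 2 gets 2, best alternative -2. No profitable deviation — NE.
(Soy, Wheat): Farm 1 can switch to Corn (-1 → 1). Not NE.
(Soy, Canola): Farm 1 can switch to Corn (0 → 4). Not NE.

The pure Nash equilibria are (Corn, Canola); (Soy, Soy).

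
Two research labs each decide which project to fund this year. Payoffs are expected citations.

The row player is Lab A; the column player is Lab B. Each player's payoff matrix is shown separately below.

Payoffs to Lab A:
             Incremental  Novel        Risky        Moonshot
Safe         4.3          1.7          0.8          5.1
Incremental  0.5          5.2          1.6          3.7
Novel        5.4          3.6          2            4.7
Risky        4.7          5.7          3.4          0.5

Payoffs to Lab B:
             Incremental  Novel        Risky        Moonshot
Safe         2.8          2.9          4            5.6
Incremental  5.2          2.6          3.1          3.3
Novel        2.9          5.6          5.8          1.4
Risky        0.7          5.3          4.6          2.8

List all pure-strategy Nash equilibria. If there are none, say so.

The pure Nash equilibria are (Safe, Moonshot), (Risky, Novel).

For each strategy profile, look for a profitable unilateral deviation.
(Safe, Incremental): Lab A can switch to Novel (4.3 → 5.4). Not NE.
(Safe, Novel): Lab A can switch to Incremental (1.7 → 5.2). Not NE.
(Safe, Risky): Lab A can switch to Incremental (0.8 → 1.6). Not NE.
(Safe, Moonshot): Lab A gets 5.1, best alternative 4.7; Lab B gets 5.6, best alternative 4. No profitable deviation — NE.
(Incremental, Incremental): Lab A can switch to Safe (0.5 → 4.3). Not NE.
(Incremental, Novel): Lab A can switch to Risky (5.2 → 5.7). Not NE.
(Incremental, Risky): Lab A can switch to Novel (1.6 → 2). Not NE.
(Incremental, Moonshot): Lab A can switch to Safe (3.7 → 5.1). Not NE.
(Novel, Incremental): Lab B can switch to Novel (2.9 → 5.6). Not NE.
(Novel, Novel): Lab A can switch to Incremental (3.6 → 5.2). Not NE.
(Novel, Risky): Lab A can switch to Risky (2 → 3.4). Not NE.
(Novel, Moonshot): Lab A can switch to Safe (4.7 → 5.1). Not NE.
(Risky, Incremental): Lab A can switch to Novel (4.7 → 5.4). Not NE.
(Risky, Novel): Lab A gets 5.7, best alternative 5.2; Lab B gets 5.3, best alternative 4.6. No profitable deviation — NE.
(The remaining 2 profiles each have a profitable deviation by the same check.)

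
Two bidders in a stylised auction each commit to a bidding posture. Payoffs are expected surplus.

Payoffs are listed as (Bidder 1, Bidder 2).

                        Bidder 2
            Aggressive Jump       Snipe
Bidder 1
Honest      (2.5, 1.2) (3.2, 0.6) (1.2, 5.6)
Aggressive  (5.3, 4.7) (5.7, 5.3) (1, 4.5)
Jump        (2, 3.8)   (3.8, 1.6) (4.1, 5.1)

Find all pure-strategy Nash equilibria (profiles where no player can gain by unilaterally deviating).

Mark each player's best response to every combination of opponents' strategies; a profile where every player is best-responding is a pure Nash equilibrium.
Bidder 1 against Aggressive: payoffs 2.5, 5.3, 2 → best response Aggressive.
Bidder 1 against Jump: payoffs 3.2, 5.7, 3.8 → best response Aggressive.
Bidder 1 against Snipe: payoffs 1.2, 1, 4.1 → best response Jump.
Bidder 2 against Honest: payoffs 1.2, 0.6, 5.6 → best response Snipe.
Bidder 2 against Aggressive: payoffs 4.7, 5.3, 4.5 → best response Jump.
Bidder 2 against Jump: payoffs 3.8, 1.6, 5.1 → best response Snipe.
Mutual best responses: (Aggressive, Jump); (Jump, Snipe).

Pure-strategy Nash equilibria: (Aggressive, Jump), (Jump, Snipe)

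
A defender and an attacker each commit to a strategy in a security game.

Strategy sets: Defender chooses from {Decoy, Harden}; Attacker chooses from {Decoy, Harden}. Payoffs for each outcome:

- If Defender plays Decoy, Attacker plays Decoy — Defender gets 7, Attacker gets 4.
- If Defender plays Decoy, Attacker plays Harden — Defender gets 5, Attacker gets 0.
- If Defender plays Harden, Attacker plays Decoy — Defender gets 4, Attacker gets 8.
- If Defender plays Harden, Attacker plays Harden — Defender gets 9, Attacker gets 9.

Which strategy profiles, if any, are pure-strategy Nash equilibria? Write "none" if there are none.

The pure Nash equilibria are (Decoy, Decoy), (Harden, Harden).

(Decoy, Decoy): Defender gets 7, best alternative 4; Attacker gets 4, best alternative 0. No profitable deviation — NE.
(Decoy, Harden): Defender can switch to Harden (5 → 9). Not NE.
(Harden, Decoy): Defender can switch to Decoy (4 → 7). Not NE.
(Harden, Harden): Defender gets 9, best alternative 5; Attacker gets 9, best alternative 8. No profitable deviation — NE.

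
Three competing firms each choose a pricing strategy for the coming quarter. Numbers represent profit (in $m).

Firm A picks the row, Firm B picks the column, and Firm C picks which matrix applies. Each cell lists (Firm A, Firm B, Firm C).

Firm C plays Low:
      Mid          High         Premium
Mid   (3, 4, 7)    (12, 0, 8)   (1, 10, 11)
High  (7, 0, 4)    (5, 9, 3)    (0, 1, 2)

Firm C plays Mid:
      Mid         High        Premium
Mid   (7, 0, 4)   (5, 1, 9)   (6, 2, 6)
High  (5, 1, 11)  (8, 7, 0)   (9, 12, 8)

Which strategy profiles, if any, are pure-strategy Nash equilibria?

Firm A against (Mid, Low): payoffs 3, 7 → best response High.
Firm A against (Mid, Mid): payoffs 7, 5 → best response Mid.
Firm A against (High, Low): payoffs 12, 5 → best response Mid.
Firm A against (High, Mid): payoffs 5, 8 → best response High.
Firm A against (Premium, Low): payoffs 1, 0 → best response Mid.
Firm A against (Premium, Mid): payoffs 6, 9 → best response High.
Firm B against (Mid, Low): payoffs 4, 0, 10 → best response Premium.
Firm B against (Mid, Mid): payoffs 0, 1, 2 → best response Premium.
Firm B against (High, Low): payoffs 0, 9, 1 → best response High.
Firm B against (High, Mid): payoffs 1, 7, 12 → best response Premium.
Firm C against (Mid, Mid): payoffs 7, 4 → best response Low.
Firm C against (Mid, High): payoffs 8, 9 → best response Mid.
Firm C against (Mid, Premium): payoffs 11, 6 → best response Low.
Firm C against (High, Mid): payoffs 4, 11 → best response Mid.
Firm C against (High, High): payoffs 3, 0 → best response Low.
Firm C against (High, Premium): payoffs 2, 8 → best response Mid.
Mutual best responses: (Mid, Premium, Low); (High, Premium, Mid).

Pure-strategy Nash equilibria: (Mid, Premium, Low) and (High, Premium, Mid)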